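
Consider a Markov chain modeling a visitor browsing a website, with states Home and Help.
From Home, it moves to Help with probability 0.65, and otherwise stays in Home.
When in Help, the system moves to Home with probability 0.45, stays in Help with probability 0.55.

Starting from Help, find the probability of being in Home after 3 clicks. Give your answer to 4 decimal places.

0.4095

Propagate the distribution vector 3 clicks from Help.
After 0 clicks: (0.0000, 1.0000)
After 1 click: (0.4500, 0.5500)
After 2 clicks: (0.4050, 0.5950)
After 3 clicks: (0.4095, 0.5905)
P(in Home after 3 clicks) = 0.4095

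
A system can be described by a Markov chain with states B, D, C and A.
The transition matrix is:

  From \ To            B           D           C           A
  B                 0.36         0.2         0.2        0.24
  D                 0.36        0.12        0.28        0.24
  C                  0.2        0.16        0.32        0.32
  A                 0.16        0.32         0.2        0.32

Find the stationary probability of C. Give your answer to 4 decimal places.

Let the stationary distribution be π with π = πP and π_1 + π_2 + π_3 + π_4 = 1.
π_1 = 0.36·π_1 + 0.36·π_2 + 0.2·π_3 + 0.16·π_4
π_2 = 0.2·π_1 + 0.12·π_2 + 0.16·π_3 + 0.32·π_4
π_3 = 0.2·π_1 + 0.28·π_2 + 0.32·π_3 + 0.2·π_4
Solving with the normalization constraint gives π = (0.2642, 0.2074, 0.2461, 0.2823).
So the stationary probability of C is 0.2461.

0.2461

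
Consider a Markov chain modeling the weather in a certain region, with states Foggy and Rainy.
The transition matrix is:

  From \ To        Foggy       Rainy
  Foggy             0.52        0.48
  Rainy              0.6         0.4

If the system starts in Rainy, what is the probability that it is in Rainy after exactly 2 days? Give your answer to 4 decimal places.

0.4480

Sum over the intermediate state after 1 day:
P = P(Rainy→Foggy)·P(Foggy→Rainy) + P(Rainy→Rainy)·P(Rainy→Rainy)
  = 0.6×0.48 + 0.4×0.4
  = 0.2880 + 0.1600 = 0.4480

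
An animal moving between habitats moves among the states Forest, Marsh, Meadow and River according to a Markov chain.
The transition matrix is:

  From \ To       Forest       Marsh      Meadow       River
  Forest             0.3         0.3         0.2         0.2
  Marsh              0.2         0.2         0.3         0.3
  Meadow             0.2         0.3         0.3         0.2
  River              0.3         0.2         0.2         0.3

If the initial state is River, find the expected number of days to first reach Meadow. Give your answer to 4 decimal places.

Let t(s) be the expected number of days to first reach Meadow from state s, with t(Meadow) = 0. Conditioning on the first day:
t(Forest) = 1 + 0.3·t(Forest) + 0.3·t(Marsh) + 0.2·t(River)
t(Marsh) = 1 + 0.2·t(Forest) + 0.2·t(Marsh) + 0.3·t(River)
t(River) = 1 + 0.3·t(Forest) + 0.2·t(Marsh) + 0.3·t(River)
Solving: t(Forest) = 4.4444, t(Marsh) = 4.0444, t(River) = 4.4889.
Expected days from River to Meadow: 4.4889.

4.4889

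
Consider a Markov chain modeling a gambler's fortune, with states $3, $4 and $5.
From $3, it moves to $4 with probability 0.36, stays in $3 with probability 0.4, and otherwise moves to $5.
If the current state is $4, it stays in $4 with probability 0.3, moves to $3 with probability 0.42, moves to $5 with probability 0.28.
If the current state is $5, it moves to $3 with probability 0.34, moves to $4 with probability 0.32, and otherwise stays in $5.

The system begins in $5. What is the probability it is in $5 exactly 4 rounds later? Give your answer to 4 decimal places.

Propagate the distribution vector 4 rounds from $5.
After 0 rounds: (0.0000, 0.0000, 1.0000)
After 1 round: (0.3400, 0.3200, 0.3400)
After 2 rounds: (0.3860, 0.3272, 0.2868)
After 3 rounds: (0.3893, 0.3289, 0.2818)
After 4 rounds: (0.3897, 0.3290, 0.2813)
P(in $5 after 4 rounds) = 0.2813

0.2813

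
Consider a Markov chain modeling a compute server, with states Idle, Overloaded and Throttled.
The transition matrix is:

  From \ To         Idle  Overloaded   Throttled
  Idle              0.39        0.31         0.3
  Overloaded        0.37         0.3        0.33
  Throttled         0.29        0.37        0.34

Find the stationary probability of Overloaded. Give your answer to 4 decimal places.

Let the stationary distribution be π with π = πP and π_1 + π_2 + π_3 = 1.
π_1 = 0.39·π_1 + 0.37·π_2 + 0.29·π_3
π_2 = 0.31·π_1 + 0.3·π_2 + 0.37·π_3
Solving with the normalization constraint gives π = (0.3512, 0.3261, 0.3227).
So the stationary probability of Overloaded is 0.3261.

0.3261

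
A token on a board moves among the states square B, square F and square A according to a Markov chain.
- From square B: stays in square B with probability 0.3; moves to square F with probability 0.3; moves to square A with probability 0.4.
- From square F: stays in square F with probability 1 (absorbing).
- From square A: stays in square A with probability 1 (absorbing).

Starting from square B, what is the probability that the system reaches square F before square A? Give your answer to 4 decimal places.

0.4286

Let h(s) be the probability of absorption at square F starting from transient state s. Then h(square F) = 1 and h(square A) = 0. By first-step analysis:
h(square B) = 0.3·h(square B) + 0.3·1 + 0.4·0
Solving: h(square B) = 0.4286.
Starting from square B, the probability is 0.4286.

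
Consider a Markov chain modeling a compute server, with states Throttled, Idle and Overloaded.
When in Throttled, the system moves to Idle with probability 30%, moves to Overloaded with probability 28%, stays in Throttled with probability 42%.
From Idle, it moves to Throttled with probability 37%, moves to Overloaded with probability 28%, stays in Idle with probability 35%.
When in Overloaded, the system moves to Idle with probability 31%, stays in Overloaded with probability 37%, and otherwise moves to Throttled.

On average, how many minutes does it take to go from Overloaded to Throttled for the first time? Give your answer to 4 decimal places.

2.9749

Let t(s) be the expected number of minutes to first reach Throttled from state s, with t(Throttled) = 0. Conditioning on the first minute:
t(Idle) = 1 + 0.35·t(Idle) + 0.28·t(Overloaded)
t(Overloaded) = 1 + 0.31·t(Idle) + 0.37·t(Overloaded)
Solving: t(Idle) = 2.8200, t(Overloaded) = 2.9749.
Expected minutes from Overloaded to Throttled: 2.9749.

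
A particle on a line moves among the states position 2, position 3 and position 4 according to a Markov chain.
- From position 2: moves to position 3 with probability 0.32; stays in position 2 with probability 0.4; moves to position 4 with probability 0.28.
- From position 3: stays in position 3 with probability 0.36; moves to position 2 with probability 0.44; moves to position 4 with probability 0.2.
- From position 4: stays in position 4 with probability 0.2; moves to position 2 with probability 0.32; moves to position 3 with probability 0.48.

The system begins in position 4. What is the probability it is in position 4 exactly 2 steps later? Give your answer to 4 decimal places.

0.2256

Sum over the intermediate state after 1 step:
P = P(position 4→position 2)·P(position 2→position 4) + P(position 4→position 3)·P(position 3→position 4) + P(position 4→position 4)·P(position 4→position 4)
  = 0.32×0.28 + 0.48×0.2 + 0.2×0.2
  = 0.0896 + 0.0960 + 0.0400 = 0.2256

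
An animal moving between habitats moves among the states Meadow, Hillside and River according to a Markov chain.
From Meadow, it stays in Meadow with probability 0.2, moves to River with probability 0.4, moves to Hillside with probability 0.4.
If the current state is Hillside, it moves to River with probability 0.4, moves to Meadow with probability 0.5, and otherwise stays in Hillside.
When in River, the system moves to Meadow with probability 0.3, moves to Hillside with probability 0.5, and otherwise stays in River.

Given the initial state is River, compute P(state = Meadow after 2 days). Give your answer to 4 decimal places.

0.3700

Sum over the intermediate state after 1 day:
P = P(River→Meadow)·P(Meadow→Meadow) + P(River→Hillside)·P(Hillside→Meadow) + P(River→River)·P(River→Meadow)
  = 0.3×0.2 + 0.5×0.5 + 0.2×0.3
  = 0.0600 + 0.2500 + 0.0600 = 0.3700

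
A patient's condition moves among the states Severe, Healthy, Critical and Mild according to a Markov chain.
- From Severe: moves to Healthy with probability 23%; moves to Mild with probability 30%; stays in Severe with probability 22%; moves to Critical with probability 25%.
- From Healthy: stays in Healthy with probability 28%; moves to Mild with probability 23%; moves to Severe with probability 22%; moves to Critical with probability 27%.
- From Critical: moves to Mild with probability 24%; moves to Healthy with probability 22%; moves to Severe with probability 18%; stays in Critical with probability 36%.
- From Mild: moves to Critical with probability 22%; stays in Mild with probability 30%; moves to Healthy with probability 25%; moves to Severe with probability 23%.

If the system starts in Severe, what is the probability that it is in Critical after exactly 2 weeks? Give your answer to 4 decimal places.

0.2731

Propagate the distribution vector 2 weeks from Severe.
After 0 weeks: (1.0000, 0.0000, 0.0000, 0.0000)
After 1 week: (0.2200, 0.2300, 0.2500, 0.3000)
After 2 weeks: (0.2130, 0.2450, 0.2731, 0.2689)
P(in Critical after 2 weeks) = 0.2731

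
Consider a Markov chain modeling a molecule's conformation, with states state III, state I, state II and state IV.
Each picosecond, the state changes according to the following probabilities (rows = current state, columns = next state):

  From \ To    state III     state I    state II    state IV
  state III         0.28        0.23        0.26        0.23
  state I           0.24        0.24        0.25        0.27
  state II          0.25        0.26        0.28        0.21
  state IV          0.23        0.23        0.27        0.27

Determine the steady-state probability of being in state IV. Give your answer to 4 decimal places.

0.2441

Let the stationary distribution be π with π = πP and π_1 + π_2 + π_3 + π_4 = 1.
π_1 = 0.28·π_1 + 0.24·π_2 + 0.25·π_3 + 0.23·π_4
π_2 = 0.23·π_1 + 0.24·π_2 + 0.26·π_3 + 0.23·π_4
π_3 = 0.26·π_1 + 0.25·π_2 + 0.28·π_3 + 0.27·π_4
Solving with the normalization constraint gives π = (0.2502, 0.2404, 0.2653, 0.2441).
So the stationary probability of state IV is 0.2441.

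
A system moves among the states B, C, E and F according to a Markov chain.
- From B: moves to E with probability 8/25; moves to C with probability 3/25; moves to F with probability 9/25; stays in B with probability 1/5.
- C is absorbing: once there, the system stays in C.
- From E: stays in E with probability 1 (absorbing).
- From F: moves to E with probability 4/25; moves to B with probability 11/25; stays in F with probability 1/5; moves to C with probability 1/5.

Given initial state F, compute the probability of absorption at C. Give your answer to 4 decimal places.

0.4419

Let h(s) be the probability of absorption at C starting from transient state s. Then h(C) = 1 and h(E) = 0. By first-step analysis:
h(B) = 0.2·h(B) + 0.12·1 + 0.32·0 + 0.36·h(F)
h(F) = 0.44·h(B) + 0.2·1 + 0.16·0 + 0.2·h(F)
Solving: h(B) = 0.3488, h(F) = 0.4419.
Starting from F, the probability is 0.4419.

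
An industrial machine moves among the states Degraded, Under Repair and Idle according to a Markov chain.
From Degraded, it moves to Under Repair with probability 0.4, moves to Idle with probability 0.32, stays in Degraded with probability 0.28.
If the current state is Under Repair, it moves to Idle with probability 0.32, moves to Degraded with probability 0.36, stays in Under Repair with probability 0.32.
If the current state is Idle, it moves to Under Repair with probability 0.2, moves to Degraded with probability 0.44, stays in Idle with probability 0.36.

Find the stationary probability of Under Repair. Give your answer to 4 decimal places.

Let the stationary distribution be π with π = πP and π_1 + π_2 + π_3 = 1.
π_1 = 0.28·π_1 + 0.36·π_2 + 0.44·π_3
π_2 = 0.4·π_1 + 0.32·π_2 + 0.2·π_3
Solving with the normalization constraint gives π = (0.3580, 0.3086, 0.3333).
So the stationary probability of Under Repair is 0.3086.

0.3086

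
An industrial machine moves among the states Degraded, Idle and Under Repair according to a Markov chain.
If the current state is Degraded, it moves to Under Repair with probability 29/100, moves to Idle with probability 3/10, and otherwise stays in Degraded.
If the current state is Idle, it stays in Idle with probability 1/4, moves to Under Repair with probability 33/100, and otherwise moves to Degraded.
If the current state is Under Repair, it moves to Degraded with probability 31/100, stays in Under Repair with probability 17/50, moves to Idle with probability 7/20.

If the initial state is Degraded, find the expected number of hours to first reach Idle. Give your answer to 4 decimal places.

Let t(s) be the expected number of hours to first reach Idle from state s, with t(Idle) = 0. Conditioning on the first hour:
t(Degraded) = 1 + 0.41·t(Degraded) + 0.29·t(Under Repair)
t(Under Repair) = 1 + 0.31·t(Degraded) + 0.34·t(Under Repair)
Solving: t(Degraded) = 3.1720, t(Under Repair) = 3.0050.
Expected hours from Degraded to Idle: 3.1720.

3.1720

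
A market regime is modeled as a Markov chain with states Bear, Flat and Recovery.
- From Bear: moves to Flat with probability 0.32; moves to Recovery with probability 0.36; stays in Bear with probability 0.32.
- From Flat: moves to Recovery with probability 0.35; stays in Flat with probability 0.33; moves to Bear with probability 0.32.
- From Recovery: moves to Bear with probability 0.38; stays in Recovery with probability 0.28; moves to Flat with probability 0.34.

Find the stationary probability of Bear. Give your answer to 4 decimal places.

Let the stationary distribution be π with π = πP and π_1 + π_2 + π_3 = 1.
π_1 = 0.32·π_1 + 0.32·π_2 + 0.38·π_3
π_2 = 0.32·π_1 + 0.33·π_2 + 0.34·π_3
Solving with the normalization constraint gives π = (0.3398, 0.3299, 0.3303).
So the stationary probability of Bear is 0.3398.

0.3398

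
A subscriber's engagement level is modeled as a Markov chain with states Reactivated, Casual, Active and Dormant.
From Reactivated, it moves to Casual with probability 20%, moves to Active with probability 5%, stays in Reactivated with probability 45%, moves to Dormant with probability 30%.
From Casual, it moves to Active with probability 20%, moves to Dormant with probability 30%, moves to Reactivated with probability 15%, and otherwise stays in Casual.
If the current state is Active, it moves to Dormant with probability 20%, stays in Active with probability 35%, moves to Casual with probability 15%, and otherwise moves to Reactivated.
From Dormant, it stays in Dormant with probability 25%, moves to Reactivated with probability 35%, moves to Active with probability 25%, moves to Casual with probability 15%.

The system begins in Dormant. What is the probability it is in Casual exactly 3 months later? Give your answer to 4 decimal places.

0.2066

Propagate the distribution vector 3 months from Dormant.
After 0 months: (0.0000, 0.0000, 0.0000, 1.0000)
After 1 month: (0.3500, 0.1500, 0.2500, 0.2500)
After 2 months: (0.3425, 0.1975, 0.1975, 0.2625)
After 3 months: (0.3349, 0.2066, 0.1914, 0.2671)
P(in Casual after 3 months) = 0.2066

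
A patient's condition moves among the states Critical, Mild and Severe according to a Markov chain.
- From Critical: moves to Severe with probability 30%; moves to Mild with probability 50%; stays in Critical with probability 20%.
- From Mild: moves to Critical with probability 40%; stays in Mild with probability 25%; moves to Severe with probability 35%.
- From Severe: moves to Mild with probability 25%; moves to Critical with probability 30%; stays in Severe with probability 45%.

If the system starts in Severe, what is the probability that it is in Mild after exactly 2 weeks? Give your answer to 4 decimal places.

Sum over the intermediate state after 1 week:
P = P(Severe→Critical)·P(Critical→Mild) + P(Severe→Mild)·P(Mild→Mild) + P(Severe→Severe)·P(Severe→Mild)
  = 0.3×0.5 + 0.25×0.25 + 0.45×0.25
  = 0.1500 + 0.0625 + 0.1125 = 0.3250

0.3250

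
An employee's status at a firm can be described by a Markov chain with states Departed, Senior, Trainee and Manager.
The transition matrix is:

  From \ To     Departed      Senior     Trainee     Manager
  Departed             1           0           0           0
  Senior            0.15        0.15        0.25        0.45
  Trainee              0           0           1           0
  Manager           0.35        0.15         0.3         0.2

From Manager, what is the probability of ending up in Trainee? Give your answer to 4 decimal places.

0.4776

Let h(s) be the probability of absorption at Trainee starting from transient state s. Then h(Trainee) = 1 and h(Departed) = 0. By first-step analysis:
h(Senior) = 0.15·0 + 0.15·h(Senior) + 0.25·1 + 0.45·h(Manager)
h(Manager) = 0.35·0 + 0.15·h(Senior) + 0.3·1 + 0.2·h(Manager)
Solving: h(Senior) = 0.5469, h(Manager) = 0.4776.
Starting from Manager, the probability is 0.4776.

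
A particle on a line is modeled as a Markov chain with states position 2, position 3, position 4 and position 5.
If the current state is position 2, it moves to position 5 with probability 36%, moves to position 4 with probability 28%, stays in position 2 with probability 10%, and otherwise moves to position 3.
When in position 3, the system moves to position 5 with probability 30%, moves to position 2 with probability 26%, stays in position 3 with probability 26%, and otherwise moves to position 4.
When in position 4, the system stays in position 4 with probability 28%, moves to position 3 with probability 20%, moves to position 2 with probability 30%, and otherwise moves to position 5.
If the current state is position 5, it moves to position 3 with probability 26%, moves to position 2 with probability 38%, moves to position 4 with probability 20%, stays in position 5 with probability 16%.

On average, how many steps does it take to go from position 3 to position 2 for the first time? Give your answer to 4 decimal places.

3.3549

Let t(s) be the expected number of steps to first reach position 2 from state s, with t(position 2) = 0. Conditioning on the first step:
t(position 3) = 1 + 0.26·t(position 3) + 0.18·t(position 4) + 0.3·t(position 5)
t(position 4) = 1 + 0.2·t(position 3) + 0.28·t(position 4) + 0.22·t(position 5)
t(position 5) = 1 + 0.26·t(position 3) + 0.2·t(position 4) + 0.16·t(position 5)
Solving: t(position 3) = 3.3549, t(position 4) = 3.2374, t(position 5) = 2.9997.
Expected steps from position 3 to position 2: 3.3549.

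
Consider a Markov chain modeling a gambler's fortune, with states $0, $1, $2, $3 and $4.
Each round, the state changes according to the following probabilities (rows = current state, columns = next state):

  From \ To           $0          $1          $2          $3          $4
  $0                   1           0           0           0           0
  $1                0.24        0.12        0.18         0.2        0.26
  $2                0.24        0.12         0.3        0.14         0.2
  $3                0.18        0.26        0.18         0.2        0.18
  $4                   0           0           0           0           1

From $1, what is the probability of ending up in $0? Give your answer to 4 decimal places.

0.4957

Let h(s) be the probability of absorption at $0 starting from transient state s. Then h($0) = 1 and h($4) = 0. By first-step analysis:
h($1) = 0.24·1 + 0.12·h($1) + 0.18·h($2) + 0.2·h($3) + 0.26·0
h($2) = 0.24·1 + 0.12·h($1) + 0.3·h($2) + 0.14·h($3) + 0.2·0
h($3) = 0.18·1 + 0.26·h($1) + 0.18·h($2) + 0.2·h($3) + 0.18·0
Solving: h($1) = 0.4957, h($2) = 0.5289, h($3) = 0.5051.
Starting from $1, the probability is 0.4957.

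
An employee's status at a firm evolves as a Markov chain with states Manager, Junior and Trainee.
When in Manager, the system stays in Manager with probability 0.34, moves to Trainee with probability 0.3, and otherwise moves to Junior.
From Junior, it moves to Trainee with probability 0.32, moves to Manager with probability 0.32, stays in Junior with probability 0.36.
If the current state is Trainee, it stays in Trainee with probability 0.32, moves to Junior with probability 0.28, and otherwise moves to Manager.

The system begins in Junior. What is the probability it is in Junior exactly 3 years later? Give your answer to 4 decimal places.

0.3349

Propagate the distribution vector 3 years from Junior.
After 0 years: (0.0000, 1.0000, 0.0000)
After 1 year: (0.3200, 0.3600, 0.3200)
After 2 years: (0.3520, 0.3344, 0.3136)
After 3 years: (0.3521, 0.3349, 0.3130)
P(in Junior after 3 years) = 0.3349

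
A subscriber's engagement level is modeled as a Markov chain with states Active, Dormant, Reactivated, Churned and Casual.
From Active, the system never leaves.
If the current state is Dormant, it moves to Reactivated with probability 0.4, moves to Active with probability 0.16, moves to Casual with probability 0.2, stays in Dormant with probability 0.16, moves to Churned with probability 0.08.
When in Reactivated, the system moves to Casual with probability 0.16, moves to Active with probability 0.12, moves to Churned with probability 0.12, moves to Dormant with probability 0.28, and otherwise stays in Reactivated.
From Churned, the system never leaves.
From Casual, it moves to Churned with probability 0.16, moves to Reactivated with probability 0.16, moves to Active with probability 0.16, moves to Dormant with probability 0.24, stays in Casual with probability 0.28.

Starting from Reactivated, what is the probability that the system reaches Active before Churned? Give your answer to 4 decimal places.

0.5381

Let h(s) be the probability of absorption at Active starting from transient state s. Then h(Active) = 1 and h(Churned) = 0. By first-step analysis:
h(Dormant) = 0.16·1 + 0.16·h(Dormant) + 0.4·h(Reactivated) + 0.08·0 + 0.2·h(Casual)
h(Reactivated) = 0.12·1 + 0.28·h(Dormant) + 0.32·h(Reactivated) + 0.12·0 + 0.16·h(Casual)
h(Casual) = 0.16·1 + 0.24·h(Dormant) + 0.16·h(Reactivated) + 0.16·0 + 0.28·h(Casual)
Solving: h(Dormant) = 0.5736, h(Reactivated) = 0.5381, h(Casual) = 0.5330.
Starting from Reactivated, the probability is 0.5381.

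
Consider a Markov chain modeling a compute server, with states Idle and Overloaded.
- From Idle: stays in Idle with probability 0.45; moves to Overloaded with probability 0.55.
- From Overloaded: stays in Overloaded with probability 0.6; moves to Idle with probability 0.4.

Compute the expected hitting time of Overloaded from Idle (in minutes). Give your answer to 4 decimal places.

1.8182

Let t(s) be the expected number of minutes to first reach Overloaded from state s, with t(Overloaded) = 0. Conditioning on the first minute:
t(Idle) = 1 + 0.45·t(Idle)
Solving: t(Idle) = 1.8182.
Expected minutes from Idle to Overloaded: 1.8182.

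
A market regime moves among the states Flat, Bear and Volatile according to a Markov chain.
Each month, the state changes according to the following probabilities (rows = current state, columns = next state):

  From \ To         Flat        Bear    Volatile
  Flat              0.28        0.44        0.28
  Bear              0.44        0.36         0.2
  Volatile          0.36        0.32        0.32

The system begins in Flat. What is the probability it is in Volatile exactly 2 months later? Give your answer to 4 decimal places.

Sum over the intermediate state after 1 month:
P = P(Flat→Flat)·P(Flat→Volatile) + P(Flat→Bear)·P(Bear→Volatile) + P(Flat→Volatile)·P(Volatile→Volatile)
  = 0.28×0.28 + 0.44×0.2 + 0.28×0.32
  = 0.0784 + 0.0880 + 0.0896 = 0.2560

0.2560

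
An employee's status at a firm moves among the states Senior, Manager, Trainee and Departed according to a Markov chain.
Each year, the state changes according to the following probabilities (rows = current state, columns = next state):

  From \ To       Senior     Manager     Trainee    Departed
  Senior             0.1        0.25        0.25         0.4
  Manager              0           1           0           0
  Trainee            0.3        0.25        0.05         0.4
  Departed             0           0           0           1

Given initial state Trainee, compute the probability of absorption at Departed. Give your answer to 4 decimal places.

Let h(s) be the probability of absorption at Departed starting from transient state s. Then h(Departed) = 1 and h(Manager) = 0. By first-step analysis:
h(Senior) = 0.1·h(Senior) + 0.25·0 + 0.25·h(Trainee) + 0.4·1
h(Trainee) = 0.3·h(Senior) + 0.25·0 + 0.05·h(Trainee) + 0.4·1
Solving: h(Senior) = 0.6154, h(Trainee) = 0.6154.
Starting from Trainee, the probability is 0.6154.

0.6154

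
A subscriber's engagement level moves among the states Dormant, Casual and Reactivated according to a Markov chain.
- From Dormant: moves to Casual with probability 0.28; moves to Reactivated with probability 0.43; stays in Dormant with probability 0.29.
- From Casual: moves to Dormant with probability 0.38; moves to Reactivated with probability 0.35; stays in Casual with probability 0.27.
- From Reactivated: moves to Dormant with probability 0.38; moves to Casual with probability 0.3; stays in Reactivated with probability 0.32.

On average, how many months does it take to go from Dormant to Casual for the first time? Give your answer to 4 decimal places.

3.4753

Let t(s) be the expected number of months to first reach Casual from state s, with t(Casual) = 0. Conditioning on the first month:
t(Dormant) = 1 + 0.29·t(Dormant) + 0.43·t(Reactivated)
t(Reactivated) = 1 + 0.38·t(Dormant) + 0.32·t(Reactivated)
Solving: t(Dormant) = 3.4753, t(Reactivated) = 3.4126.
Expected months from Dormant to Casual: 3.4753.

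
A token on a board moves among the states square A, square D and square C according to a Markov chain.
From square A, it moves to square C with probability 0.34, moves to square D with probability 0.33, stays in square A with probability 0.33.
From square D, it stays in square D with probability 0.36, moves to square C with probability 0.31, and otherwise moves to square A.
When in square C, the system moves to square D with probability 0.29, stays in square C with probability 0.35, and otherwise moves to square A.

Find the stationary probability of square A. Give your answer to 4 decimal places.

0.3400

Let the stationary distribution be π with π = πP and π_1 + π_2 + π_3 = 1.
π_1 = 0.33·π_1 + 0.33·π_2 + 0.36·π_3
π_2 = 0.33·π_1 + 0.36·π_2 + 0.29·π_3
Solving with the normalization constraint gives π = (0.3400, 0.3265, 0.3335).
So the stationary probability of square A is 0.3400.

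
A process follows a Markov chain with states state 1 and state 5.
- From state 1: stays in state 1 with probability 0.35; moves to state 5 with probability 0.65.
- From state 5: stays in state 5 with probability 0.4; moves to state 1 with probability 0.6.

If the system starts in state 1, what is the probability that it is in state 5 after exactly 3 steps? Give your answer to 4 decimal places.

Propagate the distribution vector 3 steps from state 1.
After 0 steps: (1.0000, 0.0000)
After 1 step: (0.3500, 0.6500)
After 2 steps: (0.5125, 0.4875)
After 3 steps: (0.4719, 0.5281)
P(in state 5 after 3 steps) = 0.5281

0.5281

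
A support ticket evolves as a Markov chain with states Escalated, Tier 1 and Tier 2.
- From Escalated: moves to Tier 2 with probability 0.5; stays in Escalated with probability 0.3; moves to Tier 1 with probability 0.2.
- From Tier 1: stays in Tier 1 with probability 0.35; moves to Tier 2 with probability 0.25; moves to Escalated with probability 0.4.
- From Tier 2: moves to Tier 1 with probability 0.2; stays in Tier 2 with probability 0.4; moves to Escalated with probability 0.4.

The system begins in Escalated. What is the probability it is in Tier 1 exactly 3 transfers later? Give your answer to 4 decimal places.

0.2345

Propagate the distribution vector 3 transfers from Escalated.
After 0 transfers: (1.0000, 0.0000, 0.0000)
After 1 transfer: (0.3000, 0.2000, 0.5000)
After 2 transfers: (0.3700, 0.2300, 0.4000)
After 3 transfers: (0.3630, 0.2345, 0.4025)
P(in Tier 1 after 3 transfers) = 0.2345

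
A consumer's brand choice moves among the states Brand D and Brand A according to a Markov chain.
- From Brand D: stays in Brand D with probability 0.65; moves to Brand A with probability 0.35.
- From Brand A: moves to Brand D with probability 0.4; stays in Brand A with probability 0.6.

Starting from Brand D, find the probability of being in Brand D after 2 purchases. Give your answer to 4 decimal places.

Sum over the intermediate state after 1 purchase:
P = P(Brand D→Brand D)·P(Brand D→Brand D) + P(Brand D→Brand A)·P(Brand A→Brand D)
  = 0.65×0.65 + 0.35×0.4
  = 0.4225 + 0.1400 = 0.5625

0.5625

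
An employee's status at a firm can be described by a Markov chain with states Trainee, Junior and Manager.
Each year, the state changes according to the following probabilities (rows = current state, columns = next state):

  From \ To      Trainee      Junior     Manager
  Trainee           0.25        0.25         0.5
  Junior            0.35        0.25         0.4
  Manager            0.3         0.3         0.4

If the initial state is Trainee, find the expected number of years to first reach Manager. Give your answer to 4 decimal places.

2.1053

Let t(s) be the expected number of years to first reach Manager from state s, with t(Manager) = 0. Conditioning on the first year:
t(Trainee) = 1 + 0.25·t(Trainee) + 0.25·t(Junior)
t(Junior) = 1 + 0.35·t(Trainee) + 0.25·t(Junior)
Solving: t(Trainee) = 2.1053, t(Junior) = 2.3158.
Expected years from Trainee to Manager: 2.1053.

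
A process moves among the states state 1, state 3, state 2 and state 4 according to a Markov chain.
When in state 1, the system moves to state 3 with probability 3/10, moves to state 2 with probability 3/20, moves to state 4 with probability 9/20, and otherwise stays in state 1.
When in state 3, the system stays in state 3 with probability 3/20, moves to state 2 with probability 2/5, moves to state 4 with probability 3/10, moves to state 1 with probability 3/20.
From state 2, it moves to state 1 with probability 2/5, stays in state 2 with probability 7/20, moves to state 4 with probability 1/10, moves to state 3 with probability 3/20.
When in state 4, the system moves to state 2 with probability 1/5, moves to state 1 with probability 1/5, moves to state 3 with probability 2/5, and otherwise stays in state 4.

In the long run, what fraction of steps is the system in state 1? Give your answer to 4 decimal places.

0.2216

Let the stationary distribution be π with π = πP and π_1 + π_2 + π_3 + π_4 = 1.
π_1 = 0.1·π_1 + 0.15·π_2 + 0.4·π_3 + 0.2·π_4
π_2 = 0.3·π_1 + 0.15·π_2 + 0.15·π_3 + 0.4·π_4
π_3 = 0.15·π_1 + 0.4·π_2 + 0.35·π_3 + 0.2·π_4
Solving with the normalization constraint gives π = (0.2216, 0.2462, 0.2802, 0.2520).
So the stationary probability of state 1 is 0.2216.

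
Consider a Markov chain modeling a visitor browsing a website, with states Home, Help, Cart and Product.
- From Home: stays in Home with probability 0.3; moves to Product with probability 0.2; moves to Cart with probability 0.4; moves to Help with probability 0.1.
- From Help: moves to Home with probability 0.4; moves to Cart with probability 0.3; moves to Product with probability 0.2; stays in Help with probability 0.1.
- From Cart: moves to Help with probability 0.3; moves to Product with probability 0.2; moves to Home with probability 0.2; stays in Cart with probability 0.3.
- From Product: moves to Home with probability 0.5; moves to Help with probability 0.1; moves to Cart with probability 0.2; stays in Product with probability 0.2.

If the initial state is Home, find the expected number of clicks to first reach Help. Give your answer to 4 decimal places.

6.0440

Let t(s) be the expected number of clicks to first reach Help from state s, with t(Help) = 0. Conditioning on the first click:
t(Home) = 1 + 0.3·t(Home) + 0.4·t(Cart) + 0.2·t(Product)
t(Cart) = 1 + 0.2·t(Home) + 0.3·t(Cart) + 0.2·t(Product)
t(Product) = 1 + 0.5·t(Home) + 0.2·t(Cart) + 0.2·t(Product)
Solving: t(Home) = 6.0440, t(Cart) = 4.9451, t(Product) = 6.2637.
Expected clicks from Home to Help: 6.0440.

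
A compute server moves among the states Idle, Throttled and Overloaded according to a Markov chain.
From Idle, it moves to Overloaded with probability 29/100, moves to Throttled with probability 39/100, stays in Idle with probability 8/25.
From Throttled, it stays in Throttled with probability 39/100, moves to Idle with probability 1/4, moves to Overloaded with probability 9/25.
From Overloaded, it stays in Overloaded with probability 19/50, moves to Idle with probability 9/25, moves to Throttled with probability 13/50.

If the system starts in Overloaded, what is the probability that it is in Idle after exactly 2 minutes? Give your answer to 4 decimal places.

0.3170

Sum over the intermediate state after 1 minute:
P = P(Overloaded→Idle)·P(Idle→Idle) + P(Overloaded→Throttled)·P(Throttled→Idle) + P(Overloaded→Overloaded)·P(Overloaded→Idle)
  = 0.36×0.32 + 0.26×0.25 + 0.38×0.36
  = 0.1152 + 0.0650 + 0.1368 = 0.3170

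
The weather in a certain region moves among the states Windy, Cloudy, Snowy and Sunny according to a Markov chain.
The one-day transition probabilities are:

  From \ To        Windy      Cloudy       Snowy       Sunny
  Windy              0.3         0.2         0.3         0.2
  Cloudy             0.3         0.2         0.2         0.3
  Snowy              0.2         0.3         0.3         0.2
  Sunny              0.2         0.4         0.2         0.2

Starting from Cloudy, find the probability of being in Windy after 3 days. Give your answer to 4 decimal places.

0.2530

Propagate the distribution vector 3 days from Cloudy.
After 0 days: (0.0000, 1.0000, 0.0000, 0.0000)
After 1 day: (0.3000, 0.2000, 0.2000, 0.3000)
After 2 days: (0.2500, 0.2800, 0.2500, 0.2200)
After 3 days: (0.2530, 0.2690, 0.2500, 0.2280)
P(in Windy after 3 days) = 0.2530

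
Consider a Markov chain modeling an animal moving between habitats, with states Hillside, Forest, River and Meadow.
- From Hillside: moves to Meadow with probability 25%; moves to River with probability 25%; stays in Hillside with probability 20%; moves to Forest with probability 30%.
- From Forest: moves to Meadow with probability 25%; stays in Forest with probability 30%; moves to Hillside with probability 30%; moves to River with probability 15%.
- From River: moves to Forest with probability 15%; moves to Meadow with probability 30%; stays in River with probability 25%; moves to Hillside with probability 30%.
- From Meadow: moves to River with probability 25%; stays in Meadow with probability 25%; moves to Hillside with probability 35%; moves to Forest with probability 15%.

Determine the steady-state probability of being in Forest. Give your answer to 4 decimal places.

0.2267

Let the stationary distribution be π with π = πP and π_1 + π_2 + π_3 + π_4 = 1.
π_1 = 0.2·π_1 + 0.3·π_2 + 0.3·π_3 + 0.35·π_4
π_2 = 0.3·π_1 + 0.3·π_2 + 0.15·π_3 + 0.15·π_4
π_3 = 0.25·π_1 + 0.15·π_2 + 0.25·π_3 + 0.25·π_4
Solving with the normalization constraint gives π = (0.2846, 0.2267, 0.2273, 0.2614).
So the stationary probability of Forest is 0.2267.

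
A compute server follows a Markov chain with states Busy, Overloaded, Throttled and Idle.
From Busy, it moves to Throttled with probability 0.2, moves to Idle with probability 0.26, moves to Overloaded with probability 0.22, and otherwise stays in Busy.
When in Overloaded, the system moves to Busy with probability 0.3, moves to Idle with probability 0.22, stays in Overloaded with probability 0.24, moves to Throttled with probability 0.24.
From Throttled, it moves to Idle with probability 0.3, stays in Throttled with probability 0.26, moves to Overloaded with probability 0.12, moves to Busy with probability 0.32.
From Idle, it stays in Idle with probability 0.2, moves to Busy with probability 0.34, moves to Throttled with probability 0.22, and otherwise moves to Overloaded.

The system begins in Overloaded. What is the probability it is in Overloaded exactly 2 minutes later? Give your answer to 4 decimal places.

0.2052

Propagate the distribution vector 2 minutes from Overloaded.
After 0 minutes: (0.0000, 1.0000, 0.0000, 0.0000)
After 1 minute: (0.3000, 0.2400, 0.2400, 0.2200)
After 2 minutes: (0.3196, 0.2052, 0.2284, 0.2468)
P(in Overloaded after 2 minutes) = 0.2052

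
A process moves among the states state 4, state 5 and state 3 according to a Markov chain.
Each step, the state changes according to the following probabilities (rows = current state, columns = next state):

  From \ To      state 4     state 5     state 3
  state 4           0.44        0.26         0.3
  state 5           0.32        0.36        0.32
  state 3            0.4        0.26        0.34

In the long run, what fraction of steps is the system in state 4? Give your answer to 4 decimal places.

Let the stationary distribution be π with π = πP and π_1 + π_2 + π_3 = 1.
π_1 = 0.44·π_1 + 0.32·π_2 + 0.4·π_3
π_2 = 0.26·π_1 + 0.36·π_2 + 0.26·π_3
Solving with the normalization constraint gives π = (0.3926, 0.2889, 0.3185).
So the stationary probability of state 4 is 0.3926.

0.3926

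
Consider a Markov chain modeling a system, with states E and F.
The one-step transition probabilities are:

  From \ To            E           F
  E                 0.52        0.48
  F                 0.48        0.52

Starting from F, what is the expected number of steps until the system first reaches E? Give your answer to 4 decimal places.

2.0833

Let t(s) be the expected number of steps to first reach E from state s, with t(E) = 0. Conditioning on the first step:
t(F) = 1 + 0.52·t(F)
Solving: t(F) = 2.0833.
Expected steps from F to E: 2.0833.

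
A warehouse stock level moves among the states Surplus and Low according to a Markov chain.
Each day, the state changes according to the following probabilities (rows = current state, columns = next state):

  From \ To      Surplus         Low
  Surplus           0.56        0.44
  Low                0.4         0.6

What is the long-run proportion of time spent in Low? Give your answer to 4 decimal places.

Let the stationary distribution be π with π = πP and π_1 + π_2 = 1.
π_1 = 0.56·π_1 + 0.4·π_2
Solving with the normalization constraint gives π = (0.4762, 0.5238).
So the stationary probability of Low is 0.5238.

0.5238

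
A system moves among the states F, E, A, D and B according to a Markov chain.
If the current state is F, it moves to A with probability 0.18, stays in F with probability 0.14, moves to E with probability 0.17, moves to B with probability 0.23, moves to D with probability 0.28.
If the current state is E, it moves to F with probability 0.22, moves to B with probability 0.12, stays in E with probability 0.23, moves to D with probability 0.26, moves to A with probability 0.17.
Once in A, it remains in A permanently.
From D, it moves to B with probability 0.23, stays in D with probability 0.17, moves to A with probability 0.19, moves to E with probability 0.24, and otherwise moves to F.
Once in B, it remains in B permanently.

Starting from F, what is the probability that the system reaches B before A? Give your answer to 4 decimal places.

Let h(s) be the probability of absorption at B starting from transient state s. Then h(B) = 1 and h(A) = 0. By first-step analysis:
h(F) = 0.14·h(F) + 0.17·h(E) + 0.18·0 + 0.28·h(D) + 0.23·1
h(E) = 0.22·h(F) + 0.23·h(E) + 0.17·0 + 0.26·h(D) + 0.12·1
h(D) = 0.17·h(F) + 0.24·h(E) + 0.19·0 + 0.17·h(D) + 0.23·1
Solving: h(F) = 0.5355, h(E) = 0.4870, h(D) = 0.5276.
Starting from F, the probability is 0.5355.

0.5355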